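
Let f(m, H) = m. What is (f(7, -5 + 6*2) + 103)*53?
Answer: 5830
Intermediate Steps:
(f(7, -5 + 6*2) + 103)*53 = (7 + 103)*53 = 110*53 = 5830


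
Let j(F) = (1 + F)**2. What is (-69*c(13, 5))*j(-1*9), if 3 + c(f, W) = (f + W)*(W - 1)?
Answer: -304704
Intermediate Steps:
c(f, W) = -3 + (-1 + W)*(W + f) (c(f, W) = -3 + (f + W)*(W - 1) = -3 + (W + f)*(-1 + W) = -3 + (-1 + W)*(W + f))
(-69*c(13, 5))*j(-1*9) = (-69*(-3 + 5**2 - 1*5 - 1*13 + 5*13))*(1 - 1*9)**2 = (-69*(-3 + 25 - 5 - 13 + 65))*(1 - 9)**2 = -69*69*(-8)**2 = -4761*64 = -304704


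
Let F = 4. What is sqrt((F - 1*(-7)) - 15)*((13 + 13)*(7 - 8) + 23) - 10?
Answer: -10 - 6*I ≈ -10.0 - 6.0*I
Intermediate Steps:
sqrt((F - 1*(-7)) - 15)*((13 + 13)*(7 - 8) + 23) - 10 = sqrt((4 - 1*(-7)) - 15)*((13 + 13)*(7 - 8) + 23) - 10 = sqrt((4 + 7) - 15)*(26*(-1) + 23) - 10 = sqrt(11 - 15)*(-26 + 23) - 10 = sqrt(-4)*(-3) - 10 = (2*I)*(-3) - 10 = -6*I - 10 = -10 - 6*I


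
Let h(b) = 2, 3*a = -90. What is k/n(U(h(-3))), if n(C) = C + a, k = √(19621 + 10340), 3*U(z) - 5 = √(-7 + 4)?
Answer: -765*√3329/7228 - 9*I*√9987/7228 ≈ -6.1066 - 0.12443*I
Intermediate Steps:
a = -30 (a = (⅓)*(-90) = -30)
U(z) = 5/3 + I*√3/3 (U(z) = 5/3 + √(-7 + 4)/3 = 5/3 + √(-3)/3 = 5/3 + (I*√3)/3 = 5/3 + I*√3/3)
k = 3*√3329 (k = √29961 = 3*√3329 ≈ 173.09)
n(C) = -30 + C (n(C) = C - 30 = -30 + C)
k/n(U(h(-3))) = (3*√3329)/(-30 + (5/3 + I*√3/3)) = (3*√3329)/(-85/3 + I*√3/3) = 3*√3329/(-85/3 + I*√3/3)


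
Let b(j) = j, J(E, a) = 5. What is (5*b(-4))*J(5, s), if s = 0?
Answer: -100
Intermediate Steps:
(5*b(-4))*J(5, s) = (5*(-4))*5 = -20*5 = -100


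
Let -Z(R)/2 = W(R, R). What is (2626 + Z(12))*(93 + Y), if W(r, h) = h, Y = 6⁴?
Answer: 3614178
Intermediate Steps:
Y = 1296
Z(R) = -2*R
(2626 + Z(12))*(93 + Y) = (2626 - 2*12)*(93 + 1296) = (2626 - 24)*1389 = 2602*1389 = 3614178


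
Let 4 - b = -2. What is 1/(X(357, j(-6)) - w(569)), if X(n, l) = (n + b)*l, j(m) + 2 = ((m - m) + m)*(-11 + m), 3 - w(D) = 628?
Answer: 1/36925 ≈ 2.7082e-5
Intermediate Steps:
b = 6 (b = 4 - 1*(-2) = 4 + 2 = 6)
w(D) = -625 (w(D) = 3 - 1*628 = 3 - 628 = -625)
j(m) = -2 + m*(-11 + m) (j(m) = -2 + ((m - m) + m)*(-11 + m) = -2 + (0 + m)*(-11 + m) = -2 + m*(-11 + m))
X(n, l) = l*(6 + n) (X(n, l) = (n + 6)*l = (6 + n)*l = l*(6 + n))
1/(X(357, j(-6)) - w(569)) = 1/((-2 + (-6)² - 11*(-6))*(6 + 357) - 1*(-625)) = 1/((-2 + 36 + 66)*363 + 625) = 1/(100*363 + 625) = 1/(36300 + 625) = 1/36925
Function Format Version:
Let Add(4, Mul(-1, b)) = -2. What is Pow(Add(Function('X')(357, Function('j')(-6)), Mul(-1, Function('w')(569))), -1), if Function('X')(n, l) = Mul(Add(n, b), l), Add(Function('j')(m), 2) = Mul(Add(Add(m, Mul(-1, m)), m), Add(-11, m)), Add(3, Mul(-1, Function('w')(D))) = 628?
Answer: Rational(1, 36925) ≈ 2.7082e-5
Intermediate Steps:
b = 6 (b = Add(4, Mul(-1, -2)) = Add(4, 2) = 6)
Function('w')(D) = -625 (Function('w')(D) = Add(3, Mul(-1, 628)) = Add(3, -628) = -625)
Function('j')(m) = Add(-2, Mul(m, Add(-11, m))) (Function('j')(m) = Add(-2, Mul(Add(Add(m, Mul(-1, m)), m), Add(-11, m))) = Add(-2, Mul(Add(0, m), Add(-11, m))) = Add(-2, Mul(m, Add(-11, m))))
Function('X')(n, l) = Mul(l, Add(6, n)) (Function('X')(n, l) = Mul(Add(n, 6), l) = Mul(Add(6, n), l) = Mul(l, Add(6, n)))
Pow(Add(Function('X')(357, Function('j')(-6)), Mul(-1, Function('w')(569))), -1) = Pow(Add(Mul(Add(-2, Pow(-6, 2), Mul(-11, -6)), Add(6, 357)), Mul(-1, -625)), -1) = Pow(Add(Mul(Add(-2, 36, 66), 363), 625), -1) = Pow(Add(Mul(100, 363), 625), -1) = Pow(Add(36300, 625), -1) = Pow(36925, -1) = Rational(1, 36925)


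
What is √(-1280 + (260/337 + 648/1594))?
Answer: 6*I*√2562618929738/268589 ≈ 35.761*I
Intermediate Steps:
√(-1280 + (260/337 + 648/1594)) = √(-1280 + (260*(1/337) + 648*(1/1594))) = √(-1280 + (260/337 + 324/797)) = √(-1280 + 316408/268589) = √(-343477512/268589) = 6*I*√2562618929738/268589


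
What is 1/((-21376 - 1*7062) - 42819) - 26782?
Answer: -1908404975/71257 ≈ -26782.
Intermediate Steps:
1/((-21376 - 1*7062) - 42819) - 26782 = 1/((-21376 - 7062) - 42819) - 26782 = 1/(-28438 - 42819) - 26782 = 1/(-71257) - 26782 = -1/71257 - 26782 = -1908404975/71257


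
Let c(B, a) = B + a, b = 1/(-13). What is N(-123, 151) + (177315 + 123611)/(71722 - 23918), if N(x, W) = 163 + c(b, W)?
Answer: 99500081/310726 ≈ 320.22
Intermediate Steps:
b = -1/13 ≈ -0.076923
N(x, W) = 2118/13 + W (N(x, W) = 163 + (-1/13 + W) = 2118/13 + W)
N(-123, 151) + (177315 + 123611)/(71722 - 23918) = (2118/13 + 151) + (177315 + 123611)/(71722 - 23918) = 4081/13 + 300926/47804 = 4081/13 + 300926*(1/47804) = 4081/13 + 150463/23902 = 99500081/310726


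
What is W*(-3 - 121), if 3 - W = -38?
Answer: -5084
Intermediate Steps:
W = 41 (W = 3 - 1*(-38) = 3 + 38 = 41)
W*(-3 - 121) = 41*(-3 - 121) = 41*(-124) = -5084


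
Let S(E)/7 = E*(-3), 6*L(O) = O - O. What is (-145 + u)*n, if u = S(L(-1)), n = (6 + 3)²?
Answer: -11745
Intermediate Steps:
L(O) = 0 (L(O) = (O - O)/6 = (⅙)*0 = 0)
S(E) = -21*E (S(E) = 7*(E*(-3)) = 7*(-3*E) = -21*E)
n = 81 (n = 9² = 81)
u = 0 (u = -21*0 = 0)
(-145 + u)*n = (-145 + 0)*81 = -145*81 = -11745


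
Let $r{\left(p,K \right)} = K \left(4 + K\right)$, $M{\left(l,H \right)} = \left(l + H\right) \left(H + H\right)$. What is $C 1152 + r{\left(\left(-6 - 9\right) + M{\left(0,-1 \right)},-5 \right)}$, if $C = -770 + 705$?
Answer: $-74875$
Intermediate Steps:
$M{\left(l,H \right)} = 2 H \left(H + l\right)$ ($M{\left(l,H \right)} = \left(H + l\right) 2 H = 2 H \left(H + l\right)$)
$C = -65$
$C 1152 + r{\left(\left(-6 - 9\right) + M{\left(0,-1 \right)},-5 \right)} = \left(-65\right) 1152 - 5 \left(4 - 5\right) = -74880 - -5 = -74880 + 5 = -74875$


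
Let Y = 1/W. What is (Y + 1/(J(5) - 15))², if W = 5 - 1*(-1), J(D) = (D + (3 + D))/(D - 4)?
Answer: ⅑ ≈ 0.11111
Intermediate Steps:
J(D) = (3 + 2*D)/(-4 + D)
W = 6 (W = 5 + 1 = 6)
Y = ⅙ (Y = 1/6 = ⅙ ≈ 0.16667)
(Y + 1/(J(5) - 15))² = (⅙ + 1/((3 + 2*5)/(-4 + 5) - 15))² = (⅙ + 1/((3 + 10)/1 - 15))² = (⅙ + 1/(1*13 - 15))² = (⅙ + 1/(13 - 15))² = (⅙ + 1/(-2))² = (⅙ - ½)² = (-⅓)² = ⅑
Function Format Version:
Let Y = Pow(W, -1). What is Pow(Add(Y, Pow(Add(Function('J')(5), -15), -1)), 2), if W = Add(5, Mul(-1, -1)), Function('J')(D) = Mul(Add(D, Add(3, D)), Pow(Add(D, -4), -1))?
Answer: Rational(1, 9) ≈ 0.11111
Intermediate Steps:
Function('J')(D) = Mul(Pow(Add(-4, D), -1), Add(3, Mul(2, D))) (Function('J')(D) = Mul(Add(3, Mul(2, D)), Pow(Add(-4, D), -1)) = Mul(Pow(Add(-4, D), -1), Add(3, Mul(2, D))))
W = 6 (W = Add(5, 1) = 6)
Y = Rational(1, 6) (Y = Pow(6, -1) = Rational(1, 6) ≈ 0.16667)
Pow(Add(Y, Pow(Add(Function('J')(5), -15), -1)), 2) = Pow(Add(Rational(1, 6), Pow(Add(Mul(Pow(Add(-4, 5), -1), Add(3, Mul(2, 5))), -15), -1)), 2) = Pow(Add(Rational(1, 6), Pow(Add(Mul(Pow(1, -1), Add(3, 10)), -15), -1)), 2) = Pow(Add(Rational(1, 6), Pow(Add(Mul(1, 13), -15), -1)), 2) = Pow(Add(Rational(1, 6), Pow(Add(13, -15), -1)), 2) = Pow(Add(Rational(1, 6), Pow(-2, -1)), 2) = Pow(Add(Rational(1, 6), Rational(-1, 2)), 2) = Pow(Rational(-1, 3), 2) = Rational(1, 9)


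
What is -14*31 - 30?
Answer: -464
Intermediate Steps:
-14*31 - 30 = -434 - 30 = -464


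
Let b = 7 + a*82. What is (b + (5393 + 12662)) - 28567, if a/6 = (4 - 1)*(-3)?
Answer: -14933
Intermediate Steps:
a = -54 (a = 6*((4 - 1)*(-3)) = 6*(3*(-3)) = 6*(-9) = -54)
b = -4421 (b = 7 - 54*82 = 7 - 4428 = -4421)
(b + (5393 + 12662)) - 28567 = (-4421 + (5393 + 12662)) - 28567 = (-4421 + 18055) - 28567 = 13634 - 28567 = -14933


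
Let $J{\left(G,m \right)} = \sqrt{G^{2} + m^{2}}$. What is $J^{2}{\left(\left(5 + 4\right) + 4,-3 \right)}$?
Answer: $178$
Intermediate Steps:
$J^{2}{\left(\left(5 + 4\right) + 4,-3 \right)} = \left(\sqrt{\left(\left(5 + 4\right) + 4\right)^{2} + \left(-3\right)^{2}}\right)^{2} = \left(\sqrt{\left(9 + 4\right)^{2} + 9}\right)^{2} = \left(\sqrt{13^{2} + 9}\right)^{2} = \left(\sqrt{169 + 9}\right)^{2} = \left(\sqrt{178}\right)^{2} = 178$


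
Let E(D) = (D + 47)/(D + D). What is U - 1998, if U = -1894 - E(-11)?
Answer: -42794/11 ≈ -3890.4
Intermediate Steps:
E(D) = (47 + D)/(2*D) (E(D) = (47 + D)/((2*D)) = (47 + D)*(1/(2*D)) = (47 + D)/(2*D))
U = -20816/11 (U = -1894 - (47 - 11)/(2*(-11)) = -1894 - (-1)*36/(2*11) = -1894 - 1*(-18/11) = -1894 + 18/11 = -20816/11 ≈ -1892.4)
U - 1998 = -20816/11 - 1998 = -42794/11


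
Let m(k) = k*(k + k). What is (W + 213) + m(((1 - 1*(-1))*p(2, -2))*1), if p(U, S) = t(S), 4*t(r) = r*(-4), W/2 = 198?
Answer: 641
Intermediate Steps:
W = 396 (W = 2*198 = 396)
t(r) = -r (t(r) = (r*(-4))/4 = (-4*r)/4 = -r)
p(U, S) = -S
m(k) = 2*k² (m(k) = k*(2*k) = 2*k²)
(W + 213) + m(((1 - 1*(-1))*p(2, -2))*1) = (396 + 213) + 2*(((1 - 1*(-1))*(-1*(-2)))*1)² = 609 + 2*(((1 + 1)*2)*1)² = 609 + 2*((2*2)*1)² = 609 + 2*(4*1)² = 609 + 2*4² = 609 + 2*16 = 609 + 32 = 641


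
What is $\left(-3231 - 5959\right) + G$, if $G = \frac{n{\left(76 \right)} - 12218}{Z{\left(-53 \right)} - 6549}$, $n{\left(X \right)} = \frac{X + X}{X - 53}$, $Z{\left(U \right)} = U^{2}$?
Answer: $- \frac{395121469}{43010} \approx -9186.7$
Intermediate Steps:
$n{\left(X \right)} = \frac{2 X}{-53 + X}$ ($n{\left(X \right)} = \frac{2 X}{X - 53} = \frac{2 X}{-53 + X}$)
$G = \frac{140431}{43010}$ ($G = \frac{2 \cdot 76 \frac{1}{-53 + 76} - 12218}{\left(-53\right)^{2} - 6549} = \frac{2 \cdot 76 \cdot \frac{1}{23} - 12218}{2809 - 6549} = \frac{2 \cdot 76 \cdot \frac{1}{23} - 12218}{-3740} = \left(\frac{152}{23} - 12218\right) \left(- \frac{1}{3740}\right) = \left(- \frac{280862}{23}\right) \left(- \frac{1}{3740}\right) = \frac{140431}{43010} \approx 3.2651$)
$\left(-3231 - 5959\right) + G = \left(-3231 - 5959\right) + \frac{140431}{43010} = -9190 + \frac{140431}{43010} = - \frac{395121469}{43010}$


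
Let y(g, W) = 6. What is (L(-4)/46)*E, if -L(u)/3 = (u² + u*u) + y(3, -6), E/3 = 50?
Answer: -8550/23 ≈ -371.74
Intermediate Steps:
E = 150 (E = 3*50 = 150)
L(u) = -18 - 6*u² (L(u) = -3*((u² + u*u) + 6) = -3*((u² + u²) + 6) = -3*(2*u² + 6) = -3*(6 + 2*u²) = -18 - 6*u²)
(L(-4)/46)*E = ((-18 - 6*(-4)²)/46)*150 = ((-18 - 6*16)*(1/46))*150 = ((-18 - 96)*(1/46))*150 = -114*1/46*150 = -57/23*150 = -8550/23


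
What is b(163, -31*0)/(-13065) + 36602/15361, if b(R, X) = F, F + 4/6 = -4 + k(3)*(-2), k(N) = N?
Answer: 1435106942/602074395 ≈ 2.3836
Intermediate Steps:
F = -32/3 (F = -2/3 + (-4 + 3*(-2)) = -2/3 + (-4 - 6) = -2/3 - 10 = -32/3 ≈ -10.667)
b(R, X) = -32/3
b(163, -31*0)/(-13065) + 36602/15361 = -32/3/(-13065) + 36602/15361 = -32/3*(-1/13065) + 36602*(1/15361) = 32/39195 + 36602/15361 = 1435106942/602074395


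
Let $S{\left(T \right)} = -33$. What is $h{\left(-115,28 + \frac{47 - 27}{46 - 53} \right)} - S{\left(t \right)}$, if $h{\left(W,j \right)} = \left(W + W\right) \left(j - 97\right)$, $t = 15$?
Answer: $\frac{115921}{7} \approx 16560.0$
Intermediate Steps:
$h{\left(W,j \right)} = 2 W \left(-97 + j\right)$
$h{\left(-115,28 + \frac{47 - 27}{46 - 53} \right)} - S{\left(t \right)} = 2 \left(-115\right) \left(-97 + \left(28 + \frac{47 - 27}{46 - 53}\right)\right) - -33 = 2 \left(-115\right) \left(-97 + \left(28 + \frac{20}{-7}\right)\right) + 33 = 2 \left(-115\right) \left(-97 + \left(28 + 20 \left(- \frac{1}{7}\right)\right)\right) + 33 = 2 \left(-115\right) \left(-97 + \left(28 - \frac{20}{7}\right)\right) + 33 = 2 \left(-115\right) \left(-97 + \frac{176}{7}\right) + 33 = 2 \left(-115\right) \left(- \frac{503}{7}\right) + 33 = \frac{115690}{7} + 33 = \frac{115921}{7}$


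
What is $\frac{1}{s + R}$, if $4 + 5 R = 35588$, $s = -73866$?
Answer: $- \frac{5}{333746} \approx -1.4981 \cdot 10^{-5}$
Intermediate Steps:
$R = \frac{35584}{5}$ ($R = - \frac{4}{5} + \frac{1}{5} \cdot 35588 = - \frac{4}{5} + \frac{35588}{5} = \frac{35584}{5} \approx 7116.8$)
$\frac{1}{s + R} = \frac{1}{-73866 + \frac{35584}{5}} = \frac{1}{- \frac{333746}{5}} = - \frac{5}{333746}$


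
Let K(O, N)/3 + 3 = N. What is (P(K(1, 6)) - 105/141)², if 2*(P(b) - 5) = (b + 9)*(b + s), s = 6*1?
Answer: 42837025/2209 ≈ 19392.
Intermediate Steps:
s = 6
K(O, N) = -9 + 3*N
P(b) = 5 + (6 + b)*(9 + b)/2 (P(b) = 5 + ((b + 9)*(b + 6))/2 = 5 + ((9 + b)*(6 + b))/2 = 5 + ((6 + b)*(9 + b))/2 = 5 + (6 + b)*(9 + b)/2)
(P(K(1, 6)) - 105/141)² = ((32 + (-9 + 3*6)²/2 + 15*(-9 + 3*6)/2) - 105/141)² = ((32 + (-9 + 18)²/2 + 15*(-9 + 18)/2) - 105*1/141)² = ((32 + (½)*9² + (15/2)*9) - 35/47)² = ((32 + (½)*81 + 135/2) - 35/47)² = ((32 + 81/2 + 135/2) - 35/47)² = (140 - 35/47)² = (6545/47)² = 42837025/2209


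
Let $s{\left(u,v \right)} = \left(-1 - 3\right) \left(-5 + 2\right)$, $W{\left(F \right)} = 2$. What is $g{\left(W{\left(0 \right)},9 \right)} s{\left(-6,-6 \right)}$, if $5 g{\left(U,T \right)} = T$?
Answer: $\frac{108}{5} \approx 21.6$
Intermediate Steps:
$g{\left(U,T \right)} = \frac{T}{5}$
$s{\left(u,v \right)} = 12$ ($s{\left(u,v \right)} = \left(-4\right) \left(-3\right) = 12$)
$g{\left(W{\left(0 \right)},9 \right)} s{\left(-6,-6 \right)} = \frac{1}{5} \cdot 9 \cdot 12 = \frac{9}{5} \cdot 12 = \frac{108}{5}$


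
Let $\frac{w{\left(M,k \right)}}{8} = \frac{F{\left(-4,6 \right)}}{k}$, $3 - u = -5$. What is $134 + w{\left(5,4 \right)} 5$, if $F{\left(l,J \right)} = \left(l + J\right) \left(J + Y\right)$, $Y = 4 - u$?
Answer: $174$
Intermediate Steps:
$u = 8$ ($u = 3 - -5 = 3 + 5 = 8$)
$Y = -4$ ($Y = 4 - 8 = -4$)
$F{\left(l,J \right)} = \left(-4 + J\right) \left(J + l\right)$ ($F{\left(l,J \right)} = \left(l + J\right) \left(J - 4\right) = \left(J + l\right) \left(-4 + J\right) = \left(-4 + J\right) \left(J + l\right)$)
$w{\left(M,k \right)} = \frac{32}{k}$ ($w{\left(M,k \right)} = 8 \frac{6^{2} - 24 - -16 + 6 \left(-4\right)}{k} = 8 \frac{36 - 24 + 16 - 24}{k} = 8 \frac{4}{k} = \frac{32}{k}$)
$134 + w{\left(5,4 \right)} 5 = 134 + \frac{32}{4} \cdot 5 = 134 + 32 \cdot \frac{1}{4} \cdot 5 = 134 + 8 \cdot 5 = 134 + 40 = 174$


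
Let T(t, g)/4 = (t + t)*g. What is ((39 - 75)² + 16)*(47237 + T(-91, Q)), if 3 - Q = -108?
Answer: -44045152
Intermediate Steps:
Q = 111 (Q = 3 - 1*(-108) = 3 + 108 = 111)
T(t, g) = 8*g*t (T(t, g) = 4*((t + t)*g) = 4*((2*t)*g) = 4*(2*g*t) = 8*g*t)
((39 - 75)² + 16)*(47237 + T(-91, Q)) = ((39 - 75)² + 16)*(47237 + 8*111*(-91)) = ((-36)² + 16)*(47237 - 80808) = (1296 + 16)*(-33571) = 1312*(-33571) = -44045152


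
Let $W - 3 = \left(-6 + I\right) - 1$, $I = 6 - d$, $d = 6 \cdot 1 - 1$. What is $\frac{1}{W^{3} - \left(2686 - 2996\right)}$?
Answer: $\frac{1}{283} \approx 0.0035336$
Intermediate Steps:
$d = 5$ ($d = 6 - 1 = 5$)
$I = 1$ ($I = 6 - 5 = 1$)
$W = -3$ ($W = 3 + \left(\left(-6 + 1\right) - 1\right) = 3 - 6 = -3$)
$\frac{1}{W^{3} - \left(2686 - 2996\right)} = \frac{1}{\left(-3\right)^{3} - \left(2686 - 2996\right)} = \frac{1}{-27 - -310} = \frac{1}{-27 + \left(-2686 + 2996\right)} = \frac{1}{-27 + 310} = \frac{1}{283}$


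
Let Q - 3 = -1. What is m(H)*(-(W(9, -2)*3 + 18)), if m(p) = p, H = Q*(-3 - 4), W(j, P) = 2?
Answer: 336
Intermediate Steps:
Q = 2 (Q = 3 - 1 = 2)
H = -14 (H = 2*(-3 - 4) = 2*(-7) = -14)
m(H)*(-(W(9, -2)*3 + 18)) = -(-14)*(2*3 + 18) = -(-14)*(6 + 18) = -(-14)*24 = -14*(-24) = 336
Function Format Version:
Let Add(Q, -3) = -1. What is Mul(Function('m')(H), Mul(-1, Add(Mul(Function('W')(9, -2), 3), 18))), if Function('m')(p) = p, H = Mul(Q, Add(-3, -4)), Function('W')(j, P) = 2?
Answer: 336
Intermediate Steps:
Q = 2 (Q = Add(3, -1) = 2)
H = -14 (H = Mul(2, Add(-3, -4)) = Mul(2, -7) = -14)
Mul(Function('m')(H), Mul(-1, Add(Mul(Function('W')(9, -2), 3), 18))) = Mul(-14, Mul(-1, Add(Mul(2, 3), 18))) = Mul(-14, Mul(-1, Add(6, 18))) = Mul(-14, Mul(-1, 24)) = Mul(-14, -24) = 336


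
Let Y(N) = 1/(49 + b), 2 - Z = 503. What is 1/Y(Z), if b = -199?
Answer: -150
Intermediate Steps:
Z = -501 (Z = 2 - 1*503 = 2 - 503 = -501)
Y(N) = -1/150 (Y(N) = 1/(49 - 199) = 1/(-150) = -1/150)
1/Y(Z) = 1/(-1/150) = -150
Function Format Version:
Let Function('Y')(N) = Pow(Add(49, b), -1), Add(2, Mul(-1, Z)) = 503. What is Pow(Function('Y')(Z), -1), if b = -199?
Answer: -150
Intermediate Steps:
Z = -501 (Z = Add(2, Mul(-1, 503)) = Add(2, -503) = -501)
Function('Y')(N) = Rational(-1, 150) (Function('Y')(N) = Pow(Add(49, -199), -1) = Pow(-150, -1) = Rational(-1, 150))
Pow(Function('Y')(Z), -1) = Pow(Rational(-1, 150), -1) = -150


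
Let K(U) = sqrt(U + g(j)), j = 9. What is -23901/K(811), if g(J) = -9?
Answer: -23901*sqrt(802)/802 ≈ -843.97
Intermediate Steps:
K(U) = sqrt(-9 + U) (K(U) = sqrt(U - 9) = sqrt(-9 + U))
-23901/K(811) = -23901/sqrt(-9 + 811) = -23901*sqrt(802)/802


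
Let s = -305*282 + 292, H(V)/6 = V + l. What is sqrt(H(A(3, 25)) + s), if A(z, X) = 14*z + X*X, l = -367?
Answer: I*sqrt(83918) ≈ 289.69*I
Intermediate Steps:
A(z, X) = X**2 + 14*z (A(z, X) = 14*z + X**2 = X**2 + 14*z)
H(V) = -2202 + 6*V (H(V) = 6*(V - 367) = 6*(-367 + V) = -2202 + 6*V)
s = -85718 (s = -86010 + 292 = -85718)
sqrt(H(A(3, 25)) + s) = sqrt((-2202 + 6*(25**2 + 14*3)) - 85718) = sqrt((-2202 + 6*(625 + 42)) - 85718) = sqrt((-2202 + 6*667) - 85718) = sqrt((-2202 + 4002) - 85718) = sqrt(1800 - 85718) = sqrt(-83918) = I*sqrt(83918)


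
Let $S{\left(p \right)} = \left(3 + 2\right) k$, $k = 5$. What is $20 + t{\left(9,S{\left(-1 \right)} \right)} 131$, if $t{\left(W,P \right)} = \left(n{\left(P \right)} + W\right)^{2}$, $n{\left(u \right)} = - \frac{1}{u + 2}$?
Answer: $\frac{7686464}{729} \approx 10544.0$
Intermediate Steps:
$S{\left(p \right)} = 25$ ($S{\left(p \right)} = \left(3 + 2\right) 5 = 5 \cdot 5 = 25$)
$n{\left(u \right)} = - \frac{1}{2 + u}$
$t{\left(W,P \right)} = \left(W - \frac{1}{2 + P}\right)^{2}$ ($t{\left(W,P \right)} = \left(- \frac{1}{2 + P} + W\right)^{2} = \left(W - \frac{1}{2 + P}\right)^{2}$)
$20 + t{\left(9,S{\left(-1 \right)} \right)} 131 = 20 + \left(9 - \frac{1}{2 + 25}\right)^{2} \cdot 131 = 20 + \left(9 - \frac{1}{27}\right)^{2} \cdot 131 = 20 + \left(\frac{242}{27}\right)^{2} \cdot 131 = 20 + \frac{58564}{729} \cdot 131 = 20 + \frac{7671884}{729} = \frac{7686464}{729}$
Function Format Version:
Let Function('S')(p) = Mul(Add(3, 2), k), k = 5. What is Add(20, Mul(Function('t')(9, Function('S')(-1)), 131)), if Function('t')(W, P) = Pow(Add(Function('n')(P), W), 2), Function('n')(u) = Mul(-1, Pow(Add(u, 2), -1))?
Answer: Rational(7686464, 729) ≈ 10544.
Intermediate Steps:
Function('S')(p) = 25 (Function('S')(p) = Mul(Add(3, 2), 5) = Mul(5, 5) = 25)
Function('n')(u) = Mul(-1, Pow(Add(2, u), -1))
Function('t')(W, P) = Pow(Add(W, Mul(-1, Pow(Add(2, P), -1))), 2) (Function('t')(W, P) = Pow(Add(Mul(-1, Pow(Add(2, P), -1)), W), 2) = Pow(Add(W, Mul(-1, Pow(Add(2, P), -1))), 2))
Add(20, Mul(Function('t')(9, Function('S')(-1)), 131)) = Add(20, Mul(Pow(Add(9, Mul(-1, Pow(Add(2, 25), -1))), 2), 131)) = Add(20, Mul(Pow(Add(9, Mul(-1, Pow(27, -1))), 2), 131)) = Add(20, Mul(Pow(Add(9, Mul(-1, Rational(1, 27))), 2), 131)) = Add(20, Mul(Pow(Add(9, Rational(-1, 27)), 2), 131)) = Add(20, Mul(Pow(Rational(242, 27), 2), 131)) = Add(20, Mul(Rational(58564, 729), 131)) = Add(20, Rational(7671884, 729)) = Rational(7686464, 729)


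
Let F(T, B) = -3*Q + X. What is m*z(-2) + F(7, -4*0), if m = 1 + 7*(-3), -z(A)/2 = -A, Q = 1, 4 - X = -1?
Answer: 82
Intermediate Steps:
X = 5 (X = 4 - 1*(-1) = 4 + 1 = 5)
z(A) = 2*A (z(A) = -(-2)*A = 2*A)
m = -20 (m = 1 - 21 = -20)
F(T, B) = 2 (F(T, B) = -3*1 + 5 = -3 + 5 = 2)
m*z(-2) + F(7, -4*0) = -40*(-2) + 2 = -20*(-4) + 2 = 80 + 2 = 82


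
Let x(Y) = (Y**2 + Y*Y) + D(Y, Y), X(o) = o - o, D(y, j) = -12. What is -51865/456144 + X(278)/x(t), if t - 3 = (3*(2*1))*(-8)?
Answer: -51865/456144 ≈ -0.11370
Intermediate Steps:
X(o) = 0
t = -45 (t = 3 + (3*(2*1))*(-8) = 3 + (3*2)*(-8) = 3 + 6*(-8) = 3 - 48 = -45)
x(Y) = -12 + 2*Y**2 (x(Y) = (Y**2 + Y*Y) - 12 = (Y**2 + Y**2) - 12 = 2*Y**2 - 12 = -12 + 2*Y**2)
-51865/456144 + X(278)/x(t) = -51865/456144 + 0/(-12 + 2*(-45)**2) = -51865*1/456144 + 0/(-12 + 2*2025) = -51865/456144 + 0/(-12 + 4050) = -51865/456144 + 0/4038 = -51865/456144 + 0*(1/4038) = -51865/456144 + 0 = -51865/456144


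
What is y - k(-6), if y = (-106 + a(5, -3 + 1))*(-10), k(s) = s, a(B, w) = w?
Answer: 1086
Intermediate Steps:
y = 1080 (y = (-106 + (-3 + 1))*(-10) = (-106 - 2)*(-10) = -108*(-10) = 1080)
y - k(-6) = 1080 - 1*(-6) = 1080 + 6 = 1086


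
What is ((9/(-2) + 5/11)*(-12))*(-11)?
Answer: -534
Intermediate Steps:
((9/(-2) + 5/11)*(-12))*(-11) = ((9*(-½) + 5*(1/11))*(-12))*(-11) = ((-9/2 + 5/11)*(-12))*(-11) = -89/22*(-12)*(-11) = (534/11)*(-11) = -534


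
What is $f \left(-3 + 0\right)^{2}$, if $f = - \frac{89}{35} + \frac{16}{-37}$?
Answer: $- \frac{34677}{1295} \approx -26.778$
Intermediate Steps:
$f = - \frac{3853}{1295}$ ($f = \left(-89\right) \frac{1}{35} + 16 \left(- \frac{1}{37}\right) = - \frac{89}{35} - \frac{16}{37} = - \frac{3853}{1295} \approx -2.9753$)
$f \left(-3 + 0\right)^{2} = - \frac{3853 \left(-3 + 0\right)^{2}}{1295} = - \frac{3853 \left(-3\right)^{2}}{1295} = \left(- \frac{3853}{1295}\right) 9 = - \frac{34677}{1295}$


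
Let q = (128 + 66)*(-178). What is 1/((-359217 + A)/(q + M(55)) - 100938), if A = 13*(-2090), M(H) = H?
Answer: -34477/3479653039 ≈ -9.9082e-6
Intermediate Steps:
q = -34532 (q = 194*(-178) = -34532)
A = -27170
1/((-359217 + A)/(q + M(55)) - 100938) = 1/((-359217 - 27170)/(-34532 + 55) - 100938) = 1/(-386387/(-34477) - 100938) = 1/(-386387*(-1/34477) - 100938) = 1/(386387/34477 - 100938) = 1/(-3479653039/34477) = -34477/3479653039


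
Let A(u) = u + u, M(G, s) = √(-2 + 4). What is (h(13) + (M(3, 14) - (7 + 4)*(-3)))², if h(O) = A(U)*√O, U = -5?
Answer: (-33 - √2 + 10*√13)² ≈ 2.6939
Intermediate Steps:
M(G, s) = √2
A(u) = 2*u
h(O) = -10*√O (h(O) = (2*(-5))*√O = -10*√O)
(h(13) + (M(3, 14) - (7 + 4)*(-3)))² = (-10*√13 + (√2 - (7 + 4)*(-3)))² = (-10*√13 + (√2 - 11*(-3)))² = (-10*√13 + (√2 - 1*(-33)))² = (-10*√13 + (√2 + 33))² = (-10*√13 + (33 + √2))² = (33 + √2 - 10*√13)²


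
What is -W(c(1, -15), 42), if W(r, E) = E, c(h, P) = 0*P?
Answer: -42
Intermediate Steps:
c(h, P) = 0
-W(c(1, -15), 42) = -1*42 = -42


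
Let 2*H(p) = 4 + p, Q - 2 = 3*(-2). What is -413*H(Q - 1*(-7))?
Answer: -2891/2 ≈ -1445.5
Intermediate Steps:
Q = -4 (Q = 2 + 3*(-2) = 2 - 6 = -4)
H(p) = 2 + p/2 (H(p) = (4 + p)/2 = 2 + p/2)
-413*H(Q - 1*(-7)) = -413*(2 + (-4 - 1*(-7))/2) = -413*(2 + (-4 + 7)/2) = -413*(2 + (½)*3) = -413*(2 + 3/2) = -413*7/2 = -2891/2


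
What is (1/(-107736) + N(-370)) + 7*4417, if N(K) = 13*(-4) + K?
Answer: 3285624791/107736 ≈ 30497.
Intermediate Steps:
N(K) = -52 + K
(1/(-107736) + N(-370)) + 7*4417 = (1/(-107736) + (-52 - 370)) + 7*4417 = (-1/107736 - 422) + 30919 = -45464593/107736 + 30919 = 3285624791/107736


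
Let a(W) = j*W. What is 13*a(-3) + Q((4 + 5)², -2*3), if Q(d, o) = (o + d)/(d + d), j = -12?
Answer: 25297/54 ≈ 468.46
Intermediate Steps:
Q(d, o) = (d + o)/(2*d) (Q(d, o) = (d + o)/((2*d)) = (d + o)*(1/(2*d)) = (d + o)/(2*d))
a(W) = -12*W
13*a(-3) + Q((4 + 5)², -2*3) = 13*(-12*(-3)) + ((4 + 5)² - 2*3)/(2*((4 + 5)²)) = 13*36 + (9² - 6)/(2*(9²)) = 468 + (½)*(81 - 6)/81 = 468 + (½)*(1/81)*75 = 468 + 25/54 = 25297/54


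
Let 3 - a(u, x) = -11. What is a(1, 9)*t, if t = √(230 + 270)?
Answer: 140*√5 ≈ 313.05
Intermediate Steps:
t = 10*√5 (t = √500 = 10*√5 ≈ 22.361)
a(u, x) = 14 (a(u, x) = 3 - 1*(-11) = 3 + 11 = 14)
a(1, 9)*t = 14*(10*√5) = 140*√5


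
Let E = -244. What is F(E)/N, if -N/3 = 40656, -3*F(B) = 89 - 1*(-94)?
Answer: 61/121968 ≈ 0.00050013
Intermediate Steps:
F(B) = -61 (F(B) = -(89 - 1*(-94))/3 = -(89 + 94)/3 = -1/3*183 = -61)
N = -121968 (N = -3*40656 = -121968)
F(E)/N = -61/(-121968) = -61*(-1/121968) = 61/121968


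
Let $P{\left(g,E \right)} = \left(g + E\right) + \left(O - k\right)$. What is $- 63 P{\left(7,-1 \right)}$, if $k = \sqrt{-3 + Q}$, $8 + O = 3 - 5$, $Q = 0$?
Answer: $252 + 63 i \sqrt{3} \approx 252.0 + 109.12 i$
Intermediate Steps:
$O = -10$ ($O = -8 + \left(3 - 5\right) = -8 - 2 = -10$)
$k = i \sqrt{3}$ ($k = \sqrt{-3 + 0} = \sqrt{-3} = i \sqrt{3} \approx 1.732 i$)
$P{\left(g,E \right)} = -10 + E + g - i \sqrt{3}$ ($P{\left(g,E \right)} = \left(g + E\right) - \left(10 + i \sqrt{3}\right) = \left(E + g\right) - \left(10 + i \sqrt{3}\right) = -10 + E + g - i \sqrt{3}$)
$- 63 P{\left(7,-1 \right)} = - 63 \left(-10 - 1 + 7 - i \sqrt{3}\right) = - 63 \left(-4 - i \sqrt{3}\right) = 252 + 63 i \sqrt{3}$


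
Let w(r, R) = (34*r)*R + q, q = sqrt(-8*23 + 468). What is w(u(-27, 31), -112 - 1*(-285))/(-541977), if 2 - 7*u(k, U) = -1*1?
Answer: -346/74389 - 2*sqrt(71)/541977 ≈ -0.0046823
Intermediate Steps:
u(k, U) = 3/7 (u(k, U) = 2/7 - (-1)/7 = 2/7 - 1/7*(-1) = 2/7 + 1/7 = 3/7)
q = 2*sqrt(71) (q = sqrt(-184 + 468) = sqrt(284) = 2*sqrt(71) ≈ 16.852)
w(r, R) = 2*sqrt(71) + 34*R*r (w(r, R) = (34*r)*R + 2*sqrt(71) = 34*R*r + 2*sqrt(71) = 2*sqrt(71) + 34*R*r)
w(u(-27, 31), -112 - 1*(-285))/(-541977) = (2*sqrt(71) + 34*(-112 - 1*(-285))*(3/7))/(-541977) = (2*sqrt(71) + 34*(-112 + 285)*(3/7))*(-1/541977) = (2*sqrt(71) + 34*173*(3/7))*(-1/541977) = (2*sqrt(71) + 17646/7)*(-1/541977) = (17646/7 + 2*sqrt(71))*(-1/541977) = -346/74389 - 2*sqrt(71)/541977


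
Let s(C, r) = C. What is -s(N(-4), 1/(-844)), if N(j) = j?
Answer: 4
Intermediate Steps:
-s(N(-4), 1/(-844)) = -1*(-4) = 4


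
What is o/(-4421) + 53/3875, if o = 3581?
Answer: -13642062/17131375 ≈ -0.79632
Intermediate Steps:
o/(-4421) + 53/3875 = 3581/(-4421) + 53/3875 = 3581*(-1/4421) + 53*(1/3875) = -3581/4421 + 53/3875 = -13642062/17131375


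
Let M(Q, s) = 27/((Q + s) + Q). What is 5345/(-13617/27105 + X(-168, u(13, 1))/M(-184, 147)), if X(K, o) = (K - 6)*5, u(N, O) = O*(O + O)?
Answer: 434628675/579012299 ≈ 0.75064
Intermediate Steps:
u(N, O) = 2*O² (u(N, O) = O*(2*O) = 2*O²)
X(K, o) = -30 + 5*K (X(K, o) = (-6 + K)*5 = -30 + 5*K)
M(Q, s) = 27/(s + 2*Q)
5345/(-13617/27105 + X(-168, u(13, 1))/M(-184, 147)) = 5345/(-13617/27105 + (-30 + 5*(-168))/((27/(147 + 2*(-184))))) = 5345/(-13617*1/27105 + (-30 - 840)/((27/(147 - 368)))) = 5345/(-4539/9035 - 870/(27/(-221))) = 5345/(-4539/9035 - 870/(27*(-1/221))) = 5345/(-4539/9035 - 870/(-27/221)) = 5345/(-4539/9035 - 870*(-221/27)) = 5345/(-4539/9035 + 64090/9) = 5345/(579012299/81315) = 5345*(81315/579012299) = 434628675/579012299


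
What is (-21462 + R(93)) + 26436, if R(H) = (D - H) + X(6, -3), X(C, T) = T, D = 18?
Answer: 4896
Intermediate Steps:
R(H) = 15 - H (R(H) = (18 - H) - 3 = 15 - H)
(-21462 + R(93)) + 26436 = (-21462 + (15 - 1*93)) + 26436 = (-21462 + (15 - 93)) + 26436 = (-21462 - 78) + 26436 = -21540 + 26436 = 4896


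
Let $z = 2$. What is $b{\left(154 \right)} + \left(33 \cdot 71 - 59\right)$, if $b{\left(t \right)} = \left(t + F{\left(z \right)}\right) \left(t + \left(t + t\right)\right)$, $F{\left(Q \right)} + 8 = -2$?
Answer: $68812$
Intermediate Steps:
$F{\left(Q \right)} = -10$ ($F{\left(Q \right)} = -8 - 2 = -10$)
$b{\left(t \right)} = 3 t \left(-10 + t\right)$ ($b{\left(t \right)} = \left(t - 10\right) \left(t + \left(t + t\right)\right) = \left(-10 + t\right) \left(t + 2 t\right) = \left(-10 + t\right) 3 t = 3 t \left(-10 + t\right)$)
$b{\left(154 \right)} + \left(33 \cdot 71 - 59\right) = 3 \cdot 154 \left(-10 + 154\right) + \left(33 \cdot 71 - 59\right) = 3 \cdot 154 \cdot 144 + \left(2343 - 59\right) = 66528 + 2284 = 68812$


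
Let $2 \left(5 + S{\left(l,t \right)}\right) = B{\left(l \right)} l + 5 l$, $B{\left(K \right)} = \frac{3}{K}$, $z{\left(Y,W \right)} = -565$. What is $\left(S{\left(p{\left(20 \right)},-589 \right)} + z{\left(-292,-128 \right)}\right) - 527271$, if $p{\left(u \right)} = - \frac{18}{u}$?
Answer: $- \frac{2111367}{4} \approx -5.2784 \cdot 10^{5}$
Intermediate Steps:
$S{\left(l,t \right)} = - \frac{7}{2} + \frac{5 l}{2}$ ($S{\left(l,t \right)} = -5 + \frac{\frac{3}{l} l + 5 l}{2} = -5 + \frac{3 + 5 l}{2} = -5 + \left(\frac{3}{2} + \frac{5 l}{2}\right) = - \frac{7}{2} + \frac{5 l}{2}$)
$\left(S{\left(p{\left(20 \right)},-589 \right)} + z{\left(-292,-128 \right)}\right) - 527271 = \left(\left(- \frac{7}{2} + \frac{5 \left(- \frac{18}{20}\right)}{2}\right) - 565\right) - 527271 = \left(\left(- \frac{7}{2} + \frac{5 \left(\left(-18\right) \frac{1}{20}\right)}{2}\right) - 565\right) - 527271 = \left(\left(- \frac{7}{2} + \frac{5}{2} \left(- \frac{9}{10}\right)\right) - 565\right) - 527271 = \left(\left(- \frac{7}{2} - \frac{9}{4}\right) - 565\right) - 527271 = \left(- \frac{23}{4} - 565\right) - 527271 = - \frac{2283}{4} - 527271 = - \frac{2111367}{4}$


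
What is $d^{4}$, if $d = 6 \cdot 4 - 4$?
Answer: $160000$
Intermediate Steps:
$d = 20$ ($d = 24 - 4 = 20$)
$d^{4} = 20^{4} = 160000$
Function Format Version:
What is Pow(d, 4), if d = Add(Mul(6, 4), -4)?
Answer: 160000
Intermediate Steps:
d = 20 (d = Add(24, -4) = 20)
Pow(d, 4) = Pow(20, 4) = 160000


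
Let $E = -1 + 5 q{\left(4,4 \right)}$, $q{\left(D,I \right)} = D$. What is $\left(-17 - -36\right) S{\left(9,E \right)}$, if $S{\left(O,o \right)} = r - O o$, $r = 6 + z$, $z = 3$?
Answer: $-3078$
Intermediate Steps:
$r = 9$ ($r = 6 + 3 = 9$)
$E = 19$ ($E = -1 + 5 \cdot 4 = -1 + 20 = 19$)
$S{\left(O,o \right)} = 9 - O o$
$\left(-17 - -36\right) S{\left(9,E \right)} = \left(-17 - -36\right) \left(9 - 9 \cdot 19\right) = \left(-17 + 36\right) \left(9 - 171\right) = 19 \left(-162\right) = -3078$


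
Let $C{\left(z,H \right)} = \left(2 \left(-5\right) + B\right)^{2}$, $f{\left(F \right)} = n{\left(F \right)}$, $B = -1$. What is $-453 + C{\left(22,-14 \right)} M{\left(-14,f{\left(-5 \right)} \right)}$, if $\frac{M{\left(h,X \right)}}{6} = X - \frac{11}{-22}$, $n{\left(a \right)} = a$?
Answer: $-3720$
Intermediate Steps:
$f{\left(F \right)} = F$
$C{\left(z,H \right)} = 121$ ($C{\left(z,H \right)} = \left(2 \left(-5\right) - 1\right)^{2} = \left(-10 - 1\right)^{2} = \left(-11\right)^{2} = 121$)
$M{\left(h,X \right)} = 3 + 6 X$ ($M{\left(h,X \right)} = 6 \left(X - \frac{11}{-22}\right) = 6 \left(X - - \frac{1}{2}\right) = 6 \left(X + \frac{1}{2}\right) = 6 \left(\frac{1}{2} + X\right) = 3 + 6 X$)
$-453 + C{\left(22,-14 \right)} M{\left(-14,f{\left(-5 \right)} \right)} = -453 + 121 \left(3 + 6 \left(-5\right)\right) = -453 + 121 \left(3 - 30\right) = -453 + 121 \left(-27\right) = -453 - 3267 = -3720$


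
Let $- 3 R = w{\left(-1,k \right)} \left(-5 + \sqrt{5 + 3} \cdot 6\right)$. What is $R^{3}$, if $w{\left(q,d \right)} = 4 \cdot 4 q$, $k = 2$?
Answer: $- \frac{18206720}{27} + \frac{1982464 \sqrt{2}}{3} \approx 2.6022 \cdot 10^{5}$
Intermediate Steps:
$w{\left(q,d \right)} = 16 q$
$R = - \frac{80}{3} + 64 \sqrt{2}$ ($R = - \frac{16 \left(-1\right) \left(-5 + \sqrt{5 + 3} \cdot 6\right)}{3} = - \frac{\left(-16\right) \left(-5 + \sqrt{8} \cdot 6\right)}{3} = - \frac{\left(-16\right) \left(-5 + 2 \sqrt{2} \cdot 6\right)}{3} = - \frac{\left(-16\right) \left(-5 + 12 \sqrt{2}\right)}{3} = - \frac{80 - 192 \sqrt{2}}{3} = - \frac{80}{3} + 64 \sqrt{2} \approx 63.843$)
$R^{3} = \left(- \frac{80}{3} + 64 \sqrt{2}\right)^{3}$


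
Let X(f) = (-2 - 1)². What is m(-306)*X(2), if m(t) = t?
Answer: -2754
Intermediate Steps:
X(f) = 9 (X(f) = (-3)² = 9)
m(-306)*X(2) = -306*9 = -2754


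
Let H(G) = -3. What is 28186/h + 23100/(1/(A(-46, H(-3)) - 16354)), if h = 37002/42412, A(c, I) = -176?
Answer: -7063879630684/18501 ≈ -3.8181e+8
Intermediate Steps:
h = 18501/21206 (h = 37002*(1/42412) = 18501/21206 ≈ 0.87244)
28186/h + 23100/(1/(A(-46, H(-3)) - 16354)) = 28186/(18501/21206) + 23100/(1/(-176 - 16354)) = 28186*(21206/18501) + 23100/(1/(-16530)) = 597712316/18501 + 23100/(-1/16530) = 597712316/18501 + 23100*(-16530) = 597712316/18501 - 381843000 = -7063879630684/18501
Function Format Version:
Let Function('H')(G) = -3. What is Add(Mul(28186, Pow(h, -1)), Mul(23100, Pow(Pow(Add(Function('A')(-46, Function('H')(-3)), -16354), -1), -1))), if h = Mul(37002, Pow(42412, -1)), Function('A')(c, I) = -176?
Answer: Rational(-7063879630684, 18501) ≈ -3.8181e+8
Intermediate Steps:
h = Rational(18501, 21206) (h = Mul(37002, Rational(1, 42412)) = Rational(18501, 21206) ≈ 0.87244)
Add(Mul(28186, Pow(h, -1)), Mul(23100, Pow(Pow(Add(Function('A')(-46, Function('H')(-3)), -16354), -1), -1))) = Add(Mul(28186, Pow(Rational(18501, 21206), -1)), Mul(23100, Pow(Pow(Add(-176, -16354), -1), -1))) = Add(Mul(28186, Rational(21206, 18501)), Mul(23100, Pow(Pow(-16530, -1), -1))) = Add(Rational(597712316, 18501), Mul(23100, Pow(Rational(-1, 16530), -1))) = Add(Rational(597712316, 18501), Mul(23100, -16530)) = Add(Rational(597712316, 18501), -381843000) = Rational(-7063879630684, 18501)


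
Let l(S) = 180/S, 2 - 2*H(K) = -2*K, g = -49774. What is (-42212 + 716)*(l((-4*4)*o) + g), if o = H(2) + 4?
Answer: 2065488594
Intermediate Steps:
H(K) = 1 + K (H(K) = 1 - (-1)*K = 1 + K)
o = 7 (o = (1 + 2) + 4 = 3 + 4 = 7)
(-42212 + 716)*(l((-4*4)*o) + g) = (-42212 + 716)*(180/((-4*4*7)) - 49774) = -41496*(180/((-16*7)) - 49774) = -41496*(180/(-112) - 49774) = -41496*(180*(-1/112) - 49774) = -41496*(-45/28 - 49774) = -41496*(-1393717/28) = 2065488594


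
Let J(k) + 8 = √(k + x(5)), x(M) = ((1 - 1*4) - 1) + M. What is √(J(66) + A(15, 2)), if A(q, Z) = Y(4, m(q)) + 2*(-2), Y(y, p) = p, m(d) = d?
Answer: √(3 + √67) ≈ 3.3445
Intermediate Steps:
x(M) = -4 + M (x(M) = ((1 - 4) - 1) + M = (-3 - 1) + M = -4 + M)
J(k) = -8 + √(1 + k) (J(k) = -8 + √(k + (-4 + 5)) = -8 + √(k + 1) = -8 + √(1 + k))
A(q, Z) = -4 + q (A(q, Z) = q + 2*(-2) = q - 4 = -4 + q)
√(J(66) + A(15, 2)) = √((-8 + √(1 + 66)) + (-4 + 15)) = √((-8 + √67) + 11) = √(3 + √67)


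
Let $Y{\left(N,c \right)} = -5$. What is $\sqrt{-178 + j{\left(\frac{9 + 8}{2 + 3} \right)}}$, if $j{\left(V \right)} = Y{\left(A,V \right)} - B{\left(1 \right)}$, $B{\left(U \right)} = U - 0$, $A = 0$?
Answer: $2 i \sqrt{46} \approx 13.565 i$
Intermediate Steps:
$B{\left(U \right)} = U$ ($B{\left(U \right)} = U + 0 = U$)
$j{\left(V \right)} = -6$ ($j{\left(V \right)} = -5 - 1 = -6$)
$\sqrt{-178 + j{\left(\frac{9 + 8}{2 + 3} \right)}} = \sqrt{-178 - 6} = \sqrt{-184} = 2 i \sqrt{46}$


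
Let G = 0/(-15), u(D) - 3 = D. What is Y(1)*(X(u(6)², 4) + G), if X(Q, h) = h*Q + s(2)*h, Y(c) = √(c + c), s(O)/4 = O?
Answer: 356*√2 ≈ 503.46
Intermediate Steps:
s(O) = 4*O
u(D) = 3 + D
G = 0 (G = 0*(-1/15) = 0)
Y(c) = √2*√c (Y(c) = √(2*c) = √2*√c)
X(Q, h) = 8*h + Q*h (X(Q, h) = h*Q + (4*2)*h = Q*h + 8*h = 8*h + Q*h)
Y(1)*(X(u(6)², 4) + G) = (√2*√1)*(4*(8 + (3 + 6)²) + 0) = (√2*1)*(4*(8 + 9²) + 0) = √2*(4*(8 + 81) + 0) = √2*(4*89 + 0) = √2*(356 + 0) = √2*356 = 356*√2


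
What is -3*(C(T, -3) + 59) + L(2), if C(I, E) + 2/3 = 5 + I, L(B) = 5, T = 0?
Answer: -185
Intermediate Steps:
C(I, E) = 13/3 + I (C(I, E) = -⅔ + (5 + I) = 13/3 + I)
-3*(C(T, -3) + 59) + L(2) = -3*((13/3 + 0) + 59) + 5 = -3*(13/3 + 59) + 5 = -3*190/3 + 5 = -190 + 5 = -185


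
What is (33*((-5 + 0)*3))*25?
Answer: -12375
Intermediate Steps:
(33*((-5 + 0)*3))*25 = (33*(-5*3))*25 = (33*(-15))*25 = -495*25 = -12375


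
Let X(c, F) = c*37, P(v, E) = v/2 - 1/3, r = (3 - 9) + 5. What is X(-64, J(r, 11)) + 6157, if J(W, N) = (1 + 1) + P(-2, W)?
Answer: 3789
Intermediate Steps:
r = -1 (r = -6 + 5 = -1)
P(v, E) = -⅓ + v/2 (P(v, E) = v*(½) - 1*⅓ = v/2 - ⅓ = -⅓ + v/2)
J(W, N) = ⅔ (J(W, N) = (1 + 1) + (-⅓ + (½)*(-2)) = 2 + (-⅓ - 1) = 2 - 4/3 = ⅔)
X(c, F) = 37*c
X(-64, J(r, 11)) + 6157 = 37*(-64) + 6157 = -2368 + 6157 = 3789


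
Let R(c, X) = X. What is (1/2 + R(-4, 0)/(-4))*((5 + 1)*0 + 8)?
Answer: 4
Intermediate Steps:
(1/2 + R(-4, 0)/(-4))*((5 + 1)*0 + 8) = (1/2 + 0/(-4))*((5 + 1)*0 + 8) = (1*(1/2) + 0*(-1/4))*(6*0 + 8) = (1/2 + 0)*(0 + 8) = (1/2)*8 = 4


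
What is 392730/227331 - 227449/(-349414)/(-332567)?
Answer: 1170168581181439/677350584686802 ≈ 1.7276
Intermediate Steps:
392730/227331 - 227449/(-349414)/(-332567) = 392730*(1/227331) - 227449*(-1/349414)*(-1/332567) = 10070/5829 + (227449/349414)*(-1/332567) = 10070/5829 - 227449/116203565738 = 1170168581181439/677350584686802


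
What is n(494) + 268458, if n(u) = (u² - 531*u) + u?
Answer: 250674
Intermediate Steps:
n(u) = u² - 530*u
n(494) + 268458 = 494*(-530 + 494) + 268458 = 494*(-36) + 268458 = -17784 + 268458 = 250674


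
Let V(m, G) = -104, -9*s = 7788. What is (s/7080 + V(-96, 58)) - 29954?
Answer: -2705231/90 ≈ -30058.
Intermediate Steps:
s = -2596/3 (s = -⅑*7788 = -2596/3 ≈ -865.33)
(s/7080 + V(-96, 58)) - 29954 = (-2596/3/7080 - 104) - 29954 = (-2596/3*1/7080 - 104) - 29954 = (-11/90 - 104) - 29954 = -9371/90 - 29954 = -2705231/90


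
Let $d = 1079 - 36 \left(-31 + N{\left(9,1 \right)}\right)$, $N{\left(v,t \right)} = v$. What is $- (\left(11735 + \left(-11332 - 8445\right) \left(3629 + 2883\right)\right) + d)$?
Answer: $128774218$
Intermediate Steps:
$d = 1871$ ($d = 1079 - 36 \left(-31 + 9\right) = 1079 - 36 \left(-22\right) = 1079 - -792 = 1079 + 792 = 1871$)
$- (\left(11735 + \left(-11332 - 8445\right) \left(3629 + 2883\right)\right) + d) = - (\left(11735 + \left(-11332 - 8445\right) \left(3629 + 2883\right)\right) + 1871) = - (\left(11735 - 128787824\right) + 1871) = - (-128776089 + 1871) = \left(-1\right) \left(-128774218\right) = 128774218$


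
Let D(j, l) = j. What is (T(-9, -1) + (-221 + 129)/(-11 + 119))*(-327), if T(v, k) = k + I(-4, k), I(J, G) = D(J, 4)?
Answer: 17222/9 ≈ 1913.6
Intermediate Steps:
I(J, G) = J
T(v, k) = -4 + k (T(v, k) = k - 4 = -4 + k)
(T(-9, -1) + (-221 + 129)/(-11 + 119))*(-327) = ((-4 - 1) + (-221 + 129)/(-11 + 119))*(-327) = (-5 - 92/108)*(-327) = (-5 - 92*1/108)*(-327) = (-5 - 23/27)*(-327) = -158/27*(-327) = 17222/9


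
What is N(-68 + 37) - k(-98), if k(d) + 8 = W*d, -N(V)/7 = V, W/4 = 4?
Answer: 1793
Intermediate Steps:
W = 16 (W = 4*4 = 16)
N(V) = -7*V
k(d) = -8 + 16*d
N(-68 + 37) - k(-98) = -7*(-68 + 37) - (-8 + 16*(-98)) = -7*(-31) - (-8 - 1568) = 217 - 1*(-1576) = 217 + 1576 = 1793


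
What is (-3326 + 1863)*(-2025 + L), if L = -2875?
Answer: 7168700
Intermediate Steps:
(-3326 + 1863)*(-2025 + L) = (-3326 + 1863)*(-2025 - 2875) = -1463*(-4900) = 7168700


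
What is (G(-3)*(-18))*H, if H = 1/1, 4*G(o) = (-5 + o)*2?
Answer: 72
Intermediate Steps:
G(o) = -5/2 + o/2 (G(o) = ((-5 + o)*2)/4 = (-10 + 2*o)/4 = -5/2 + o/2)
H = 1 (H = 1*1 = 1)
(G(-3)*(-18))*H = ((-5/2 + (1/2)*(-3))*(-18))*1 = ((-5/2 - 3/2)*(-18))*1 = -4*(-18)*1 = 72*1 = 72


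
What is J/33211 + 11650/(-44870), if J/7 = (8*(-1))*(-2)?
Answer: -38188271/149017757 ≈ -0.25627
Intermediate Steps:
J = 112 (J = 7*((8*(-1))*(-2)) = 7*(-8*(-2)) = 7*16 = 112)
J/33211 + 11650/(-44870) = 112/33211 + 11650/(-44870) = 112*(1/33211) + 11650*(-1/44870) = 112/33211 - 1165/4487 = -38188271/149017757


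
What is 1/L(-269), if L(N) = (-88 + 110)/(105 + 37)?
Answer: 71/11 ≈ 6.4545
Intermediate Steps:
L(N) = 11/71 (L(N) = 22/142 = 22*(1/142) = 11/71)
1/L(-269) = 1/(11/71) = 71/11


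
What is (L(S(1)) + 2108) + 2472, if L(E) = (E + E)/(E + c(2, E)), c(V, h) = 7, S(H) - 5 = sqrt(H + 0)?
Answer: 59552/13 ≈ 4580.9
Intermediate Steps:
S(H) = 5 + sqrt(H) (S(H) = 5 + sqrt(H + 0) = 5 + sqrt(H))
L(E) = 2*E/(7 + E) (L(E) = (E + E)/(E + 7) = (2*E)/(7 + E) = 2*E/(7 + E))
(L(S(1)) + 2108) + 2472 = (2*(5 + sqrt(1))/(7 + (5 + sqrt(1))) + 2108) + 2472 = (2*(5 + 1)/(7 + (5 + 1)) + 2108) + 2472 = (2*6/(7 + 6) + 2108) + 2472 = (2*6/13 + 2108) + 2472 = (2*6*(1/13) + 2108) + 2472 = (12/13 + 2108) + 2472 = 27416/13 + 2472 = 59552/13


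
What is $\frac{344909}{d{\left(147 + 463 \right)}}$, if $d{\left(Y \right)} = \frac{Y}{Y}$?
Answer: $344909$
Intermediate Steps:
$d{\left(Y \right)} = 1$
$\frac{344909}{d{\left(147 + 463 \right)}} = \frac{344909}{1} = 344909 \cdot 1 = 344909$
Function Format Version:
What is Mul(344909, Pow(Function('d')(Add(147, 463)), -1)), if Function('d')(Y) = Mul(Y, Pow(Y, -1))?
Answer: 344909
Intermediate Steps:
Function('d')(Y) = 1
Mul(344909, Pow(Function('d')(Add(147, 463)), -1)) = Mul(344909, Pow(1, -1)) = Mul(344909, 1) = 344909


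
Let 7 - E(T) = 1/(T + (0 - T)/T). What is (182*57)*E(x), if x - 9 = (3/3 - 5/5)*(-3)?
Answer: 285285/4 ≈ 71321.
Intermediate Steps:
x = 9 (x = 9 + (3/3 - 5/5)*(-3) = 9 + (3*(⅓) - 5*⅕)*(-3) = 9 + (1 - 1)*(-3) = 9 + 0*(-3) = 9 + 0 = 9)
E(T) = 7 - 1/(-1 + T) (E(T) = 7 - 1/(T + (0 - T)/T) = 7 - 1/(T + (-T)/T) = 7 - 1/(T - 1) = 7 - 1/(-1 + T))
(182*57)*E(x) = (182*57)*((-8 + 7*9)/(-1 + 9)) = 10374*((-8 + 63)/8) = 10374*((⅛)*55) = 10374*(55/8) = 285285/4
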